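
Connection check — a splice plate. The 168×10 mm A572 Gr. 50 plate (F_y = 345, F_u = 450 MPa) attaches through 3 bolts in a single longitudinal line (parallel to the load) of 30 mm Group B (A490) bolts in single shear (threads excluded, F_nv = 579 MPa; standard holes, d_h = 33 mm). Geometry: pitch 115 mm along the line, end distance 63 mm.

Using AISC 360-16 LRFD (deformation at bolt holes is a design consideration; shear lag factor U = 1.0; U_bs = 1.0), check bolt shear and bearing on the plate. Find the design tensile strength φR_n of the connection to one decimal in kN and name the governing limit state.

Bolt shear: A_b = π(30)²/4 = 706.86 mm². φR_n = 0.75 × 579 × 706.86 × 3 × 1 = 920.9 kN.
Bearing (10 mm plate, F_u = 450 MPa): end bolts L_c = 63 − 33/2 = 46.5, R_n = min(1.2×46.5×10×450, 2.4×30×10×450) = 251.1 kN/bolt; interior L_c = 115 − 33 = 82, R_n = 324 kN/bolt. φR_n = 0.75 × (1×251.1 + 2×324) = 674.3 kN.
Governing: min(920.9, 674.3) = 674.3 kN → bearing.

674.3 kN (bearing governs)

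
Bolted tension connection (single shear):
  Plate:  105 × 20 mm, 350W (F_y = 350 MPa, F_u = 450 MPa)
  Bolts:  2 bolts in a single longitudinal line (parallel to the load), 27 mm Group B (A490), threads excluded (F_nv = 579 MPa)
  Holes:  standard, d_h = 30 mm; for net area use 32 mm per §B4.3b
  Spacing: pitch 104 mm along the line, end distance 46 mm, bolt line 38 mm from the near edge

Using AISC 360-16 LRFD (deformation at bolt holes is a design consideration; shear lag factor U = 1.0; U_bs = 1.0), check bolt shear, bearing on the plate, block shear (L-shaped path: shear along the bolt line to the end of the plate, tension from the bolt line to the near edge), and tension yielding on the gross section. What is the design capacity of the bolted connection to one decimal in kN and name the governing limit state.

497.3 kN (bolt shear governs)

Bolt shear: A_b = π(27)²/4 = 572.56 mm². φR_n = 0.75 × 579 × 572.56 × 2 × 1 = 497.3 kN.
Bearing (20 mm plate, F_u = 450 MPa): end bolts L_c = 46 − 30/2 = 31, R_n = min(1.2×31×20×450, 2.4×27×20×450) = 334.8 kN/bolt; interior L_c = 104 − 30 = 74, R_n = 583.2 kN/bolt. φR_n = 0.75 × (1×334.8 + 1×583.2) = 688.5 kN.
Block shear: shear path 1×[46+1×104] = 1×150 mm, A_gv = 3000, A_nv = 1×(150 − 1.5×32)×20 = 2040 mm²; tension to near edge: (38 − 0.5×32)×20 = 440 mm². R_n = min(0.6×450×2040, 0.6×350×3000) + 1.0×450×440 = min(550.8, 630) + 198 = 748.8 kN. φR_n = 0.75 × 748.8 = 561.6 kN.
Tension yield (gross): A_g = 105×20 = 2100 mm². φR_n = 0.90 × 350 × 2100 = 661.5 kN.
Governing: min(497.3, 688.5, 561.6, 661.5) = 497.3 kN → bolt shear.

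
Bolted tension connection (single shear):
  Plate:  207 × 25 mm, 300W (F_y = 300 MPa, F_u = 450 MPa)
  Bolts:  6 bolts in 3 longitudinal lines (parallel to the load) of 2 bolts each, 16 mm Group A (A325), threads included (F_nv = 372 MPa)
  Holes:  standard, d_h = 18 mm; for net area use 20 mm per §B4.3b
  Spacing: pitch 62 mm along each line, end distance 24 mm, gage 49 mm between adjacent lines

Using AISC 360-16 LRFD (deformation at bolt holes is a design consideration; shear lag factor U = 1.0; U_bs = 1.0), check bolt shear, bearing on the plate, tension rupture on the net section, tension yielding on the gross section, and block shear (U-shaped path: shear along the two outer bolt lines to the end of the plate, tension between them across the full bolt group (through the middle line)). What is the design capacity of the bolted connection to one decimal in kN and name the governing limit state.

336.6 kN (bolt shear governs)

Bolt shear: A_b = π(16)²/4 = 201.06 mm². φR_n = 0.75 × 372 × 201.06 × 6 × 1 = 336.6 kN.
Bearing (25 mm plate, F_u = 450 MPa): end bolts L_c = 24 − 18/2 = 15, R_n = min(1.2×15×25×450, 2.4×16×25×450) = 202.5 kN/bolt; interior L_c = 62 − 18 = 44, R_n = 432 kN/bolt. φR_n = 0.75 × (3×202.5 + 3×432) = 1427.6 kN.
Tension rupture (net): A_n = (207 − 3×20)×25 = 3675 mm² (U = 1.0, A_e = A_n). φR_n = 0.75 × 450 × 3675 = 1240.3 kN.
Tension yield (gross): A_g = 207×25 = 5175 mm². φR_n = 0.90 × 300 × 5175 = 1397.3 kN.
Block shear: shear path 2×[24+1×62] = 2×86 mm, A_gv = 4300, A_nv = 2×(86 − 1.5×20)×25 = 2800 mm²; tension across gage: (98 − 2×20)×25 = 1450 mm². R_n = min(0.6×450×2800, 0.6×300×4300) + 1.0×450×1450 = min(756, 774) + 652.5 = 1408.5 kN. φR_n = 0.75 × 1408.5 = 1056.4 kN.
Governing: min(336.6, 1427.6, 1240.3, 1397.3, 1056.4) = 336.6 kN → bolt shear.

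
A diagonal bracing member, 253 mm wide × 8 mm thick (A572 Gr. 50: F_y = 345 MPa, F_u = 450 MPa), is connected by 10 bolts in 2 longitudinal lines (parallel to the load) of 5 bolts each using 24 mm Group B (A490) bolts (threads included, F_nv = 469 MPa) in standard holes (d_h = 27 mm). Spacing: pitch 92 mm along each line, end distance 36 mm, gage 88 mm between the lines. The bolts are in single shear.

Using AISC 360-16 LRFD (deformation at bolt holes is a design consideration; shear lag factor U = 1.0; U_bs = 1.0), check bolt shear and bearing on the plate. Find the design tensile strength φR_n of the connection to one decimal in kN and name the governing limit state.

1390.0 kN (bearing governs)

Bolt shear: A_b = π(24)²/4 = 452.39 mm². φR_n = 0.75 × 469 × 452.39 × 10 × 1 = 1591.3 kN.
Bearing (8 mm plate, F_u = 450 MPa): end bolts L_c = 36 − 27/2 = 22.5, R_n = min(1.2×22.5×8×450, 2.4×24×8×450) = 97.2 kN/bolt; interior L_c = 92 − 27 = 65, R_n = 207.36 kN/bolt. φR_n = 0.75 × (2×97.2 + 8×207.36) = 1390.0 kN.
Governing: min(1591.3, 1390.0) = 1390.0 kN → bearing.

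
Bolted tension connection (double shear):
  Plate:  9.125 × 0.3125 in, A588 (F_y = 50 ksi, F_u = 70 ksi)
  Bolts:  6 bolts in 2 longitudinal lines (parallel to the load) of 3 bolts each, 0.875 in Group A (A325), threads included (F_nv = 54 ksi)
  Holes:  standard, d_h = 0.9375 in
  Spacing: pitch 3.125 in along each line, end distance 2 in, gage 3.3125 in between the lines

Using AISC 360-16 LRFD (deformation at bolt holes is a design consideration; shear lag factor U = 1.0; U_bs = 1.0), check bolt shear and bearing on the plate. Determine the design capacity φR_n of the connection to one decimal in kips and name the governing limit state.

198.1 kips (bearing governs)

Bolt shear: A_b = π(0.875)²/4 = 0.60132 in². φR_n = 0.75 × 54 × 0.60132 × 6 × 2 = 292.2 kips.
Bearing (0.3125 in plate, F_u = 70 ksi): end bolts L_c = 2 − 0.9375/2 = 1.53125, R_n = min(1.2×1.53125×0.3125×70, 2.4×0.875×0.3125×70) = 40.195 kips/bolt; interior L_c = 3.125 − 0.9375 = 2.1875, R_n = 45.938 kips/bolt. φR_n = 0.75 × (2×40.195 + 4×45.938) = 198.1 kips.
Governing: min(292.2, 198.1) = 198.1 kips → bearing.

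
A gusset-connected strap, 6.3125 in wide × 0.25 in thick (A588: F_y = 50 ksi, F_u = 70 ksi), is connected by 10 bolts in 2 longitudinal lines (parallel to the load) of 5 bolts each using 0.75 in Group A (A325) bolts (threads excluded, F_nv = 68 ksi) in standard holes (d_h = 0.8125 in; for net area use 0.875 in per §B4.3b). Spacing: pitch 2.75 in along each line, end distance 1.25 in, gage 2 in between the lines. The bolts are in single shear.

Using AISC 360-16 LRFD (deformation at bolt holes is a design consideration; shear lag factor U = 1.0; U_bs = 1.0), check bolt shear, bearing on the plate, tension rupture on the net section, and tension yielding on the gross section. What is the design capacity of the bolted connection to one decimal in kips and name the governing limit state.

Bolt shear: A_b = π(0.75)²/4 = 0.44179 in². φR_n = 0.75 × 68 × 0.44179 × 10 × 1 = 225.3 kips.
Bearing (0.25 in plate, F_u = 70 ksi): end bolts L_c = 1.25 − 0.8125/2 = 0.84375, R_n = min(1.2×0.84375×0.25×70, 2.4×0.75×0.25×70) = 17.719 kips/bolt; interior L_c = 2.75 − 0.8125 = 1.9375, R_n = 31.5 kips/bolt. φR_n = 0.75 × (2×17.719 + 8×31.5) = 215.6 kips.
Tension rupture (net): A_n = (6.3125 − 2×0.875)×0.25 = 1.1406 in² (U = 1.0, A_e = A_n). φR_n = 0.75 × 70 × 1.1406 = 59.9 kips.
Tension yield (gross): A_g = 6.3125×0.25 = 1.5781 in². φR_n = 0.90 × 50 × 1.5781 = 71.0 kips.
Governing: min(225.3, 215.6, 59.9, 71.0) = 59.9 kips → net-section rupture.

59.9 kips (net-section rupture governs)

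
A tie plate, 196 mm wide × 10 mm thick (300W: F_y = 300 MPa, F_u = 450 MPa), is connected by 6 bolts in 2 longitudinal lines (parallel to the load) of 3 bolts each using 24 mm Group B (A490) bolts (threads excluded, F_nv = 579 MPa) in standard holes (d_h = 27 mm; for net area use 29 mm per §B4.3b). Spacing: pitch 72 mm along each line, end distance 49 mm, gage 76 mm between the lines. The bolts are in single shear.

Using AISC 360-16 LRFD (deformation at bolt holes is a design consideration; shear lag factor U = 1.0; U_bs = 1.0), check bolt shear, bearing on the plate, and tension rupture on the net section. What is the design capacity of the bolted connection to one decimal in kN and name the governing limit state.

Bolt shear: A_b = π(24)²/4 = 452.39 mm². φR_n = 0.75 × 579 × 452.39 × 6 × 1 = 1178.7 kN.
Bearing (10 mm plate, F_u = 450 MPa): end bolts L_c = 49 − 27/2 = 35.5, R_n = min(1.2×35.5×10×450, 2.4×24×10×450) = 191.7 kN/bolt; interior L_c = 72 − 27 = 45, R_n = 243 kN/bolt. φR_n = 0.75 × (2×191.7 + 4×243) = 1016.6 kN.
Tension rupture (net): A_n = (196 − 2×29)×10 = 1380 mm² (U = 1.0, A_e = A_n). φR_n = 0.75 × 450 × 1380 = 465.8 kN.
Governing: min(1178.7, 1016.6, 465.8) = 465.8 kN → net-section rupture.

465.8 kN (net-section rupture governs)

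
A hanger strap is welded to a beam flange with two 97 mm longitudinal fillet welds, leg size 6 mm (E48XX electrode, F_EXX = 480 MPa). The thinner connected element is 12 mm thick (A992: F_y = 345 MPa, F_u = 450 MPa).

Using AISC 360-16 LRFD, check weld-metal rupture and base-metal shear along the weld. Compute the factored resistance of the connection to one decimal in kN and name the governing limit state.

Weld metal: throat = 0.707×6 = 4.242 mm, L = 2×97 = 194 mm. φR_n = 0.75 × 0.6 × 480 × 4.242 × 194 = 177.8 kN.
Base metal shear (12 mm plate): yield φR_n = 1.0×0.6×345×12×194 = 481.9 kN; rupture φR_n = 0.75×0.6×450×12×194 = 471.4 kN; take 471.4 kN (rupture).
Governing: min(177.8, 471.4) = 177.8 kN → weld metal.

177.8 kN (weld metal governs)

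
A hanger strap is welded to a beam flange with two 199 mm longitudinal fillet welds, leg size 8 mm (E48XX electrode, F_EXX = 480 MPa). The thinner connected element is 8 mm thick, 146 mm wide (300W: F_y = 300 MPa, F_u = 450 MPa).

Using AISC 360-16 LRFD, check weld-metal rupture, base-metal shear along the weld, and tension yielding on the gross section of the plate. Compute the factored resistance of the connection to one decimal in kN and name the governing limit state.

Weld metal: throat = 0.707×8 = 5.656 mm, L = 2×199 = 398 mm. φR_n = 0.75 × 0.6 × 480 × 5.656 × 398 = 486.2 kN.
Base metal shear (8 mm plate): yield φR_n = 1.0×0.6×300×8×398 = 573.1 kN; rupture φR_n = 0.75×0.6×450×8×398 = 644.8 kN; take 573.1 kN (yield).
Tension yield (gross): A_g = 146×8 = 1168 mm². φR_n = 0.90 × 300 × 1168 = 315.4 kN.
Governing: min(486.2, 573.1, 315.4) = 315.4 kN → gross-section yield.

315.4 kN (gross-section yield governs)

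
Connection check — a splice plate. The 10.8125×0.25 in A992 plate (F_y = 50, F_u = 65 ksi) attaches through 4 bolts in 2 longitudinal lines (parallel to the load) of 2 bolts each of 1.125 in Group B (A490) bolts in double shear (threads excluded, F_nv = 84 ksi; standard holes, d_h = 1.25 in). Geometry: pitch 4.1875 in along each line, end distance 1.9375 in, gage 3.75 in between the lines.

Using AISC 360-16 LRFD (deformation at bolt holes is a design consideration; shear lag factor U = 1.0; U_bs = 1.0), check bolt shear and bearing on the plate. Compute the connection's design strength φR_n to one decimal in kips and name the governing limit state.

Bolt shear: A_b = π(1.125)²/4 = 0.99402 in². φR_n = 0.75 × 84 × 0.99402 × 4 × 2 = 501.0 kips.
Bearing (0.25 in plate, F_u = 65 ksi): end bolts L_c = 1.9375 − 1.25/2 = 1.3125, R_n = min(1.2×1.3125×0.25×65, 2.4×1.125×0.25×65) = 25.594 kips/bolt; interior L_c = 4.1875 − 1.25 = 2.9375, R_n = 43.875 kips/bolt. φR_n = 0.75 × (2×25.594 + 2×43.875) = 104.2 kips.
Governing: min(501.0, 104.2) = 104.2 kips → bearing.

104.2 kips (bearing governs)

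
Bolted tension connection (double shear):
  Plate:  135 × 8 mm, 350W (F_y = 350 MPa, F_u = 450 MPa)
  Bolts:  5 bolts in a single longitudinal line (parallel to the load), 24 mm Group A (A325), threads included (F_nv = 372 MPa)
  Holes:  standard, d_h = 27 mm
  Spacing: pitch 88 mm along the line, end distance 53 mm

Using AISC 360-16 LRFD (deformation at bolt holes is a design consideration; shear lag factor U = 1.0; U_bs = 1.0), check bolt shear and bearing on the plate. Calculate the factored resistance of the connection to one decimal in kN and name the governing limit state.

Bolt shear: A_b = π(24)²/4 = 452.39 mm². φR_n = 0.75 × 372 × 452.39 × 5 × 2 = 1262.2 kN.
Bearing (8 mm plate, F_u = 450 MPa): end bolts L_c = 53 − 27/2 = 39.5, R_n = min(1.2×39.5×8×450, 2.4×24×8×450) = 170.64 kN/bolt; interior L_c = 88 − 27 = 61, R_n = 207.36 kN/bolt. φR_n = 0.75 × (1×170.64 + 4×207.36) = 750.1 kN.
Governing: min(1262.2, 750.1) = 750.1 kN → bearing.

750.1 kN (bearing governs)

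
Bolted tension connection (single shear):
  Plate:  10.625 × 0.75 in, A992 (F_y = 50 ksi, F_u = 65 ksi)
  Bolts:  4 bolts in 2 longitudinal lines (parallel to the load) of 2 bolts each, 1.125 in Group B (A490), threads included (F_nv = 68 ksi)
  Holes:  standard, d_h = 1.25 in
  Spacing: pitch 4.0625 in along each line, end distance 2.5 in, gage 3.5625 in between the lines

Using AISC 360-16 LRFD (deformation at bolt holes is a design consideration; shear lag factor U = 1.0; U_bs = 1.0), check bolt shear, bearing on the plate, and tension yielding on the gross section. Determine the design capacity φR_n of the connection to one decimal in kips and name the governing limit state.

Bolt shear: A_b = π(1.125)²/4 = 0.99402 in². φR_n = 0.75 × 68 × 0.99402 × 4 × 1 = 202.8 kips.
Bearing (0.75 in plate, F_u = 65 ksi): end bolts L_c = 2.5 − 1.25/2 = 1.875, R_n = min(1.2×1.875×0.75×65, 2.4×1.125×0.75×65) = 109.69 kips/bolt; interior L_c = 4.0625 − 1.25 = 2.8125, R_n = 131.63 kips/bolt. φR_n = 0.75 × (2×109.69 + 2×131.63) = 362.0 kips.
Tension yield (gross): A_g = 10.625×0.75 = 7.9688 in². φR_n = 0.90 × 50 × 7.9688 = 358.6 kips.
Governing: min(202.8, 362.0, 358.6) = 202.8 kips → bolt shear.

202.8 kips (bolt shear governs)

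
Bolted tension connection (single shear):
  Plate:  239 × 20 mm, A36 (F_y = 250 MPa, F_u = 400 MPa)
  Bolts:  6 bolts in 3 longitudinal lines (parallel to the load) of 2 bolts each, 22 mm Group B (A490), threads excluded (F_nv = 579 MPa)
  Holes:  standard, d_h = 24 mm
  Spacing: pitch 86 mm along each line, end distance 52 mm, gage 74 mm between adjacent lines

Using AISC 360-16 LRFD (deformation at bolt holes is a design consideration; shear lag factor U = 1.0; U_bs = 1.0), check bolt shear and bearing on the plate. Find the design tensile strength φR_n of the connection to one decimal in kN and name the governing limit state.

990.4 kN (bolt shear governs)

Bolt shear: A_b = π(22)²/4 = 380.13 mm². φR_n = 0.75 × 579 × 380.13 × 6 × 1 = 990.4 kN.
Bearing (20 mm plate, F_u = 400 MPa): end bolts L_c = 52 − 24/2 = 40, R_n = min(1.2×40×20×400, 2.4×22×20×400) = 384 kN/bolt; interior L_c = 86 − 24 = 62, R_n = 422.4 kN/bolt. φR_n = 0.75 × (3×384 + 3×422.4) = 1814.4 kN.
Governing: min(990.4, 1814.4) = 990.4 kN → bolt shear.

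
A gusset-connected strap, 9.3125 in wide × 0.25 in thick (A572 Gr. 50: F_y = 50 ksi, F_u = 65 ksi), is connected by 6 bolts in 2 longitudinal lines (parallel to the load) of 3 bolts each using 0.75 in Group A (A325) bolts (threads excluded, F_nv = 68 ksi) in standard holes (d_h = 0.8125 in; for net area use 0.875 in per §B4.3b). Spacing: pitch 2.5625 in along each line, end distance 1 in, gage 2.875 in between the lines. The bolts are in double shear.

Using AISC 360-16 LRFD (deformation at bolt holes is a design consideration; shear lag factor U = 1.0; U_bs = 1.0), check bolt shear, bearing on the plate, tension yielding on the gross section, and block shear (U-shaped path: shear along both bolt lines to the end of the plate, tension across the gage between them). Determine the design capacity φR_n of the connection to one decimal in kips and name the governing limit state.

Bolt shear: A_b = π(0.75)²/4 = 0.44179 in². φR_n = 0.75 × 68 × 0.44179 × 6 × 2 = 270.4 kips.
Bearing (0.25 in plate, F_u = 65 ksi): end bolts L_c = 1 − 0.8125/2 = 0.59375, R_n = min(1.2×0.59375×0.25×65, 2.4×0.75×0.25×65) = 11.578 kips/bolt; interior L_c = 2.5625 − 0.8125 = 1.75, R_n = 29.25 kips/bolt. φR_n = 0.75 × (2×11.578 + 4×29.25) = 105.1 kips.
Tension yield (gross): A_g = 9.3125×0.25 = 2.3281 in². φR_n = 0.90 × 50 × 2.3281 = 104.8 kips.
Block shear: shear path 2×[1+2×2.5625] = 2×6.125 in, A_gv = 3.0625, A_nv = 2×(6.125 − 2.5×0.875)×0.25 = 1.9688 in²; tension across gage: (2.875 − 1×0.875)×0.25 = 0.5 in². R_n = min(0.6×65×1.9688, 0.6×50×3.0625) + 1.0×65×0.5 = min(76.783, 91.875) + 32.5 = 109.28 kips. φR_n = 0.75 × 109.28 = 82.0 kips.
Governing: min(270.4, 105.1, 104.8, 82.0) = 82.0 kips → block shear.

82.0 kips (block shear governs)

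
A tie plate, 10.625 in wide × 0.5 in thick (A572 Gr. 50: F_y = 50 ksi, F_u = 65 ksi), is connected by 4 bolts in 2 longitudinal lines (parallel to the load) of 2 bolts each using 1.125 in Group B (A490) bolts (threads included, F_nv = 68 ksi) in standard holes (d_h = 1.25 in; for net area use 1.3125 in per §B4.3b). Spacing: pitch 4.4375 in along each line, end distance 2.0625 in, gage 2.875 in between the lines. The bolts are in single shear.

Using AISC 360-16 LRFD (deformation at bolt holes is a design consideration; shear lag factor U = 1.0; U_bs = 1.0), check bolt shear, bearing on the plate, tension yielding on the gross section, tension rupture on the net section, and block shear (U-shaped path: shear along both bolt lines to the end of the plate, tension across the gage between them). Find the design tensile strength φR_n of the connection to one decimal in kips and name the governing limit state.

170.6 kips (block shear governs)

Bolt shear: A_b = π(1.125)²/4 = 0.99402 in². φR_n = 0.75 × 68 × 0.99402 × 4 × 1 = 202.8 kips.
Bearing (0.5 in plate, F_u = 65 ksi): end bolts L_c = 2.0625 − 1.25/2 = 1.4375, R_n = min(1.2×1.4375×0.5×65, 2.4×1.125×0.5×65) = 56.063 kips/bolt; interior L_c = 4.4375 − 1.25 = 3.1875, R_n = 87.75 kips/bolt. φR_n = 0.75 × (2×56.063 + 2×87.75) = 215.7 kips.
Tension yield (gross): A_g = 10.625×0.5 = 5.3125 in². φR_n = 0.90 × 50 × 5.3125 = 239.1 kips.
Tension rupture (net): A_n = (10.625 − 2×1.3125)×0.5 = 4 in² (U = 1.0, A_e = A_n). φR_n = 0.75 × 65 × 4 = 195.0 kips.
Block shear: shear path 2×[2.0625+1×4.4375] = 2×6.5 in, A_gv = 6.5, A_nv = 2×(6.5 − 1.5×1.3125)×0.5 = 4.5313 in²; tension across gage: (2.875 − 1×1.3125)×0.5 = 0.78125 in². R_n = min(0.6×65×4.5313, 0.6×50×6.5) + 1.0×65×0.78125 = min(176.72, 195) + 50.781 = 227.5 kips. φR_n = 0.75 × 227.5 = 170.6 kips.
Governing: min(202.8, 215.7, 239.1, 195.0, 170.6) = 170.6 kips → block shear.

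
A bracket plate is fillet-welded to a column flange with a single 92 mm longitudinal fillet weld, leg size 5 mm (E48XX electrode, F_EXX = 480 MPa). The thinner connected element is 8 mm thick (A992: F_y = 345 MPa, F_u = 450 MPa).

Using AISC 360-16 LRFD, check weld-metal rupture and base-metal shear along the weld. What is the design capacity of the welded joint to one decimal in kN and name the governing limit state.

Weld metal: throat = 0.707×5 = 3.535 mm, L = 92 mm. φR_n = 0.75 × 0.6 × 480 × 3.535 × 92 = 70.2 kN.
Base metal shear (8 mm plate): yield φR_n = 1.0×0.6×345×8×92 = 152.4 kN; rupture φR_n = 0.75×0.6×450×8×92 = 149.0 kN; take 149.0 kN (rupture).
Governing: min(70.2, 149.0) = 70.2 kN → weld metal.

70.2 kN (weld metal governs)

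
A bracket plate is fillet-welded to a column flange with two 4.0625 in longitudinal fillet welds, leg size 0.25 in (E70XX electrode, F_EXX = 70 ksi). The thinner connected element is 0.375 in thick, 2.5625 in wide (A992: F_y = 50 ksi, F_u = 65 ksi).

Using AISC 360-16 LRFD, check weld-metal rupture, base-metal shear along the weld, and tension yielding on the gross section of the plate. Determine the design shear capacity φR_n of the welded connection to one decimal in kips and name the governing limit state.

Weld metal: throat = 0.707×0.25 = 0.17675 in, L = 2×4.0625 = 8.125 in. φR_n = 0.75 × 0.6 × 70 × 0.17675 × 8.125 = 45.2 kips.
Base metal shear (0.375 in plate): yield φR_n = 1.0×0.6×50×0.375×8.125 = 91.4 kips; rupture φR_n = 0.75×0.6×65×0.375×8.125 = 89.1 kips; take 89.1 kips (rupture).
Tension yield (gross): A_g = 2.5625×0.375 = 0.96094 in². φR_n = 0.90 × 50 × 0.96094 = 43.2 kips.
Governing: min(45.2, 89.1, 43.2) = 43.2 kips → gross-section yield.

43.2 kips (gross-section yield governs)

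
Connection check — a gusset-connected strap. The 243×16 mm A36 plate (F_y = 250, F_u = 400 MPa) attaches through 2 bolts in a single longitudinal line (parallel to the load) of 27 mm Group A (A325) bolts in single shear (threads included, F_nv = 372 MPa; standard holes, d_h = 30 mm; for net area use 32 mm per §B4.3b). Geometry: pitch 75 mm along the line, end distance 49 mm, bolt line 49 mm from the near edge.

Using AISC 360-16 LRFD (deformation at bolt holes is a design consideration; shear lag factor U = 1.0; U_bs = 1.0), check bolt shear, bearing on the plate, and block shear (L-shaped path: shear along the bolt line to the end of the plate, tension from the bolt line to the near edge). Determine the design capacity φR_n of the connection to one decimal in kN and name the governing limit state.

319.5 kN (bolt shear governs)

Bolt shear: A_b = π(27)²/4 = 572.56 mm². φR_n = 0.75 × 372 × 572.56 × 2 × 1 = 319.5 kN.
Bearing (16 mm plate, F_u = 400 MPa): end bolts L_c = 49 − 30/2 = 34, R_n = min(1.2×34×16×400, 2.4×27×16×400) = 261.12 kN/bolt; interior L_c = 75 − 30 = 45, R_n = 345.6 kN/bolt. φR_n = 0.75 × (1×261.12 + 1×345.6) = 455.0 kN.
Block shear: shear path 1×[49+1×75] = 1×124 mm, A_gv = 1984, A_nv = 1×(124 − 1.5×32)×16 = 1216 mm²; tension to near edge: (49 − 0.5×32)×16 = 528 mm². R_n = min(0.6×400×1216, 0.6×250×1984) + 1.0×400×528 = min(291.84, 297.6) + 211.2 = 503.04 kN. φR_n = 0.75 × 503.04 = 377.3 kN.
Governing: min(319.5, 455.0, 377.3) = 319.5 kN → bolt shear.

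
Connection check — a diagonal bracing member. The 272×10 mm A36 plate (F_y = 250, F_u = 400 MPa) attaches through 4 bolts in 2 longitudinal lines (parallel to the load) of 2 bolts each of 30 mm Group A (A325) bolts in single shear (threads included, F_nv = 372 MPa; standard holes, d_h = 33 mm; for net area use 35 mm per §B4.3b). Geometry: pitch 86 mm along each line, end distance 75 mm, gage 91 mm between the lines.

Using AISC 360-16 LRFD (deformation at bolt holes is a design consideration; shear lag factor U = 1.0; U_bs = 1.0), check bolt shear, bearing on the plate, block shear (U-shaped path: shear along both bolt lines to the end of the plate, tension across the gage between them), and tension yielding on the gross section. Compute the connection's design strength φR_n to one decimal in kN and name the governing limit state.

Bolt shear: A_b = π(30)²/4 = 706.86 mm². φR_n = 0.75 × 372 × 706.86 × 4 × 1 = 788.9 kN.
Bearing (10 mm plate, F_u = 400 MPa): end bolts L_c = 75 − 33/2 = 58.5, R_n = min(1.2×58.5×10×400, 2.4×30×10×400) = 280.8 kN/bolt; interior L_c = 86 − 33 = 53, R_n = 254.4 kN/bolt. φR_n = 0.75 × (2×280.8 + 2×254.4) = 802.8 kN.
Block shear: shear path 2×[75+1×86] = 2×161 mm, A_gv = 3220, A_nv = 2×(161 − 1.5×35)×10 = 2170 mm²; tension across gage: (91 − 1×35)×10 = 560 mm². R_n = min(0.6×400×2170, 0.6×250×3220) + 1.0×400×560 = min(520.8, 483) + 224 = 707 kN. φR_n = 0.75 × 707 = 530.3 kN.
Tension yield (gross): A_g = 272×10 = 2720 mm². φR_n = 0.90 × 250 × 2720 = 612.0 kN.
Governing: min(788.9, 802.8, 530.3, 612.0) = 530.3 kN → block shear.

530.3 kN (block shear governs)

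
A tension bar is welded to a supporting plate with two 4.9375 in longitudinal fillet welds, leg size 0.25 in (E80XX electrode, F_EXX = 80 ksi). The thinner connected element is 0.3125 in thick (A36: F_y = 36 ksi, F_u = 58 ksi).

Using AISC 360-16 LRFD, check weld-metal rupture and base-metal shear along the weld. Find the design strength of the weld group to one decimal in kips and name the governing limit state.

62.8 kips (weld metal governs)

Weld metal: throat = 0.707×0.25 = 0.17675 in, L = 2×4.9375 = 9.875 in. φR_n = 0.75 × 0.6 × 80 × 0.17675 × 9.875 = 62.8 kips.
Base metal shear (0.3125 in plate): yield φR_n = 1.0×0.6×36×0.3125×9.875 = 66.7 kips; rupture φR_n = 0.75×0.6×58×0.3125×9.875 = 80.5 kips; take 66.7 kips (yield).
Governing: min(62.8, 66.7) = 62.8 kips → weld metal.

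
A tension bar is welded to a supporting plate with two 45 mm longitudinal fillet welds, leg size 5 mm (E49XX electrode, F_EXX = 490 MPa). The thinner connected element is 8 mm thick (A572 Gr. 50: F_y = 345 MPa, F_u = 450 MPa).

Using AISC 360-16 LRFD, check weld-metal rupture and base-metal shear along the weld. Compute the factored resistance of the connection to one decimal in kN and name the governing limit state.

70.2 kN (weld metal governs)

Weld metal: throat = 0.707×5 = 3.535 mm, L = 2×45 = 90 mm. φR_n = 0.75 × 0.6 × 490 × 3.535 × 90 = 70.2 kN.
Base metal shear (8 mm plate): yield φR_n = 1.0×0.6×345×8×90 = 149.0 kN; rupture φR_n = 0.75×0.6×450×8×90 = 145.8 kN; take 145.8 kN (rupture).
Governing: min(70.2, 145.8) = 70.2 kN → weld metal.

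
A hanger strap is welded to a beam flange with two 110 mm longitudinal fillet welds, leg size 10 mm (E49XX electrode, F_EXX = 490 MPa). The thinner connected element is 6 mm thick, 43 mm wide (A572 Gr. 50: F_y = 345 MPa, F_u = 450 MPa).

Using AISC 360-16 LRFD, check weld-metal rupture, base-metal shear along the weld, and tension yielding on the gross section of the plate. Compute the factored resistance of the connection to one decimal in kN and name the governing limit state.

80.1 kN (gross-section yield governs)

Weld metal: throat = 0.707×10 = 7.07 mm, L = 2×110 = 220 mm. φR_n = 0.75 × 0.6 × 490 × 7.07 × 220 = 343.0 kN.
Base metal shear (6 mm plate): yield φR_n = 1.0×0.6×345×6×220 = 273.2 kN; rupture φR_n = 0.75×0.6×450×6×220 = 267.3 kN; take 267.3 kN (rupture).
Tension yield (gross): A_g = 43×6 = 258 mm². φR_n = 0.90 × 345 × 258 = 80.1 kN.
Governing: min(343.0, 267.3, 80.1) = 80.1 kN → gross-section yield.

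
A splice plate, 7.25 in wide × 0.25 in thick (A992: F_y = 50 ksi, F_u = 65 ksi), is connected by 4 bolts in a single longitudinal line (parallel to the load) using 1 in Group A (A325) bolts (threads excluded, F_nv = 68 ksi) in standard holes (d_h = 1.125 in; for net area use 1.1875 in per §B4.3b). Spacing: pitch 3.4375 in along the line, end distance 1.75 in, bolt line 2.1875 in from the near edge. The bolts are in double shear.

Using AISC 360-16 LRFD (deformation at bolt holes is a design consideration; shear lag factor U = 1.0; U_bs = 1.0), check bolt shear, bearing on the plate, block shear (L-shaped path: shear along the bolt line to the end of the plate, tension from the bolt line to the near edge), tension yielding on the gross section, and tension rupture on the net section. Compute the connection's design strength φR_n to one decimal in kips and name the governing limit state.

73.9 kips (net-section rupture governs)

Bolt shear: A_b = π(1)²/4 = 0.7854 in². φR_n = 0.75 × 68 × 0.7854 × 4 × 2 = 320.4 kips.
Bearing (0.25 in plate, F_u = 65 ksi): end bolts L_c = 1.75 − 1.125/2 = 1.1875, R_n = min(1.2×1.1875×0.25×65, 2.4×1×0.25×65) = 23.156 kips/bolt; interior L_c = 3.4375 − 1.125 = 2.3125, R_n = 39 kips/bolt. φR_n = 0.75 × (1×23.156 + 3×39) = 105.1 kips.
Block shear: shear path 1×[1.75+3×3.4375] = 1×12.0625 in, A_gv = 3.0156, A_nv = 1×(12.0625 − 3.5×1.1875)×0.25 = 1.9766 in²; tension to near edge: (2.1875 − 0.5×1.1875)×0.25 = 0.39844 in². R_n = min(0.6×65×1.9766, 0.6×50×3.0156) + 1.0×65×0.39844 = min(77.087, 90.468) + 25.899 = 102.99 kips. φR_n = 0.75 × 102.99 = 77.2 kips.
Tension yield (gross): A_g = 7.25×0.25 = 1.8125 in². φR_n = 0.90 × 50 × 1.8125 = 81.6 kips.
Tension rupture (net): A_n = (7.25 − 1×1.1875)×0.25 = 1.5156 in² (U = 1.0, A_e = A_n). φR_n = 0.75 × 65 × 1.5156 = 73.9 kips.
Governing: min(320.4, 105.1, 77.2, 81.6, 73.9) = 73.9 kips → net-section rupture.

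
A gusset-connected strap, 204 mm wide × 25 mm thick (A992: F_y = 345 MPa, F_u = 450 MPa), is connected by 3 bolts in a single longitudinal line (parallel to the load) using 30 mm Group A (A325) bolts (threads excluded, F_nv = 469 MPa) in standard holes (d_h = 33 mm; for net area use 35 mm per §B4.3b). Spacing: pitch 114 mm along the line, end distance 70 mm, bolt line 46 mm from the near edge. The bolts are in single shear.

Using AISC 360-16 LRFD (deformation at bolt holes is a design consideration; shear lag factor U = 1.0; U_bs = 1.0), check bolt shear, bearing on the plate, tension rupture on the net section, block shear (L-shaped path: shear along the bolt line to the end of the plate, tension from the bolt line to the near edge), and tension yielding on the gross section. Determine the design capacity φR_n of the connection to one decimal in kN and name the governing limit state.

745.9 kN (bolt shear governs)

Bolt shear: A_b = π(30)²/4 = 706.86 mm². φR_n = 0.75 × 469 × 706.86 × 3 × 1 = 745.9 kN.
Bearing (25 mm plate, F_u = 450 MPa): end bolts L_c = 70 − 33/2 = 53.5, R_n = min(1.2×53.5×25×450, 2.4×30×25×450) = 722.25 kN/bolt; interior L_c = 114 − 33 = 81, R_n = 810 kN/bolt. φR_n = 0.75 × (1×722.25 + 2×810) = 1756.7 kN.
Tension rupture (net): A_n = (204 − 1×35)×25 = 4225 mm² (U = 1.0, A_e = A_n). φR_n = 0.75 × 450 × 4225 = 1425.9 kN.
Block shear: shear path 1×[70+2×114] = 1×298 mm, A_gv = 7450, A_nv = 1×(298 − 2.5×35)×25 = 5262.5 mm²; tension to near edge: (46 − 0.5×35)×25 = 712.5 mm². R_n = min(0.6×450×5262.5, 0.6×345×7450) + 1.0×450×712.5 = min(1420.9, 1542.2) + 320.63 = 1741.5 kN. φR_n = 0.75 × 1741.5 = 1306.1 kN.
Tension yield (gross): A_g = 204×25 = 5100 mm². φR_n = 0.90 × 345 × 5100 = 1583.6 kN.
Governing: min(745.9, 1756.7, 1425.9, 1306.1, 1583.6) = 745.9 kN → bolt shear.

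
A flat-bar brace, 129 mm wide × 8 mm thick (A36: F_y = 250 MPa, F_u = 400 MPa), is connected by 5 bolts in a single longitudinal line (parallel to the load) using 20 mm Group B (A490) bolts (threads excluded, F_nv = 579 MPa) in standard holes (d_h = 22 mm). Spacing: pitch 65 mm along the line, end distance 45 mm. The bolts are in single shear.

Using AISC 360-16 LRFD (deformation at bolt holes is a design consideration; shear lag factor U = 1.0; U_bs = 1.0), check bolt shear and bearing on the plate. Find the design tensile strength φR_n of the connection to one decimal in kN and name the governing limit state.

558.7 kN (bearing governs)

Bolt shear: A_b = π(20)²/4 = 314.16 mm². φR_n = 0.75 × 579 × 314.16 × 5 × 1 = 682.1 kN.
Bearing (8 mm plate, F_u = 400 MPa): end bolts L_c = 45 − 22/2 = 34, R_n = min(1.2×34×8×400, 2.4×20×8×400) = 130.56 kN/bolt; interior L_c = 65 − 22 = 43, R_n = 153.6 kN/bolt. φR_n = 0.75 × (1×130.56 + 4×153.6) = 558.7 kN.
Governing: min(682.1, 558.7) = 558.7 kN → bearing.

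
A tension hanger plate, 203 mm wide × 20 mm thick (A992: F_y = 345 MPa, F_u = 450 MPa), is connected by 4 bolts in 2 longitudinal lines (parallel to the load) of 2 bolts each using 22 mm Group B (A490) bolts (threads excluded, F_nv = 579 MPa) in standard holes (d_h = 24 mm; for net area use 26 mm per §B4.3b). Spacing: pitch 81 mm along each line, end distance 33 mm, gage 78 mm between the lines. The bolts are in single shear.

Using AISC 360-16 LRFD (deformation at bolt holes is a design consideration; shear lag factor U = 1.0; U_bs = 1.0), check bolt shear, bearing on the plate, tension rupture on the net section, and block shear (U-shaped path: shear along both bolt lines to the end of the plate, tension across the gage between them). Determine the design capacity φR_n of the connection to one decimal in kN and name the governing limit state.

660.3 kN (bolt shear governs)

Bolt shear: A_b = π(22)²/4 = 380.13 mm². φR_n = 0.75 × 579 × 380.13 × 4 × 1 = 660.3 kN.
Bearing (20 mm plate, F_u = 450 MPa): end bolts L_c = 33 − 24/2 = 21, R_n = min(1.2×21×20×450, 2.4×22×20×450) = 226.8 kN/bolt; interior L_c = 81 − 24 = 57, R_n = 475.2 kN/bolt. φR_n = 0.75 × (2×226.8 + 2×475.2) = 1053.0 kN.
Tension rupture (net): A_n = (203 − 2×26)×20 = 3020 mm² (U = 1.0, A_e = A_n). φR_n = 0.75 × 450 × 3020 = 1019.3 kN.
Block shear: shear path 2×[33+1×81] = 2×114 mm, A_gv = 4560, A_nv = 2×(114 − 1.5×26)×20 = 3000 mm²; tension across gage: (78 − 1×26)×20 = 1040 mm². R_n = min(0.6×450×3000, 0.6×345×4560) + 1.0×450×1040 = min(810, 943.92) + 468 = 1278 kN. φR_n = 0.75 × 1278 = 958.5 kN.
Governing: min(660.3, 1053.0, 1019.3, 958.5) = 660.3 kN → bolt shear.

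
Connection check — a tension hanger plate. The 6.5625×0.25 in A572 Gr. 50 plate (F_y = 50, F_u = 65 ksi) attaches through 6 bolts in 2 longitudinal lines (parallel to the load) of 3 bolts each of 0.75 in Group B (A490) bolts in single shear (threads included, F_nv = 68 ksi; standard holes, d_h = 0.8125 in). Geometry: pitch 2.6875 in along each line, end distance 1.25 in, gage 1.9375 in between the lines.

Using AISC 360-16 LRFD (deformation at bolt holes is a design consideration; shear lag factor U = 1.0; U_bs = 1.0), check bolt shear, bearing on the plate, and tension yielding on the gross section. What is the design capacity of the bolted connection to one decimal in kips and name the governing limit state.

Bolt shear: A_b = π(0.75)²/4 = 0.44179 in². φR_n = 0.75 × 68 × 0.44179 × 6 × 1 = 135.2 kips.
Bearing (0.25 in plate, F_u = 65 ksi): end bolts L_c = 1.25 − 0.8125/2 = 0.84375, R_n = min(1.2×0.84375×0.25×65, 2.4×0.75×0.25×65) = 16.453 kips/bolt; interior L_c = 2.6875 − 0.8125 = 1.875, R_n = 29.25 kips/bolt. φR_n = 0.75 × (2×16.453 + 4×29.25) = 112.4 kips.
Tension yield (gross): A_g = 6.5625×0.25 = 1.6406 in². φR_n = 0.90 × 50 × 1.6406 = 73.8 kips.
Governing: min(135.2, 112.4, 73.8) = 73.8 kips → gross-section yield.

73.8 kips (gross-section yield governs)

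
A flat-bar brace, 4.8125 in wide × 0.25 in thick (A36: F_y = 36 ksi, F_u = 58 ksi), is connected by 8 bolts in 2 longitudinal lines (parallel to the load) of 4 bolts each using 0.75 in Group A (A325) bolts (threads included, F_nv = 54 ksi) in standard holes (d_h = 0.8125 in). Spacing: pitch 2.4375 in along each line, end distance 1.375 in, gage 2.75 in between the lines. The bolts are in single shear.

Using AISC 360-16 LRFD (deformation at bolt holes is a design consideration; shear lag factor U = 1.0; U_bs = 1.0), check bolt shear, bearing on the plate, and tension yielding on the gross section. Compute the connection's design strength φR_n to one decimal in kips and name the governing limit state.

39.0 kips (gross-section yield governs)

Bolt shear: A_b = π(0.75)²/4 = 0.44179 in². φR_n = 0.75 × 54 × 0.44179 × 8 × 1 = 143.1 kips.
Bearing (0.25 in plate, F_u = 58 ksi): end bolts L_c = 1.375 − 0.8125/2 = 0.96875, R_n = min(1.2×0.96875×0.25×58, 2.4×0.75×0.25×58) = 16.856 kips/bolt; interior L_c = 2.4375 − 0.8125 = 1.625, R_n = 26.1 kips/bolt. φR_n = 0.75 × (2×16.856 + 6×26.1) = 142.7 kips.
Tension yield (gross): A_g = 4.8125×0.25 = 1.2031 in². φR_n = 0.90 × 36 × 1.2031 = 39.0 kips.
Governing: min(143.1, 142.7, 39.0) = 39.0 kips → gross-section yield.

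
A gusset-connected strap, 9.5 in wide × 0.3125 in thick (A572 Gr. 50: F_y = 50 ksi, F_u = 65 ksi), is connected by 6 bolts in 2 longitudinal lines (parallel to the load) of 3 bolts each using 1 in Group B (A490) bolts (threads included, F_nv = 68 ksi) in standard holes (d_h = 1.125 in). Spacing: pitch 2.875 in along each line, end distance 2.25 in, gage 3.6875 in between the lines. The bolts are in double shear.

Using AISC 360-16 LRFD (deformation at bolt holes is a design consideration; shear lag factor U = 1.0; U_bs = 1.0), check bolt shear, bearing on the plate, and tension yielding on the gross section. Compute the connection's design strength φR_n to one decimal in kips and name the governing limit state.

Bolt shear: A_b = π(1)²/4 = 0.7854 in². φR_n = 0.75 × 68 × 0.7854 × 6 × 2 = 480.7 kips.
Bearing (0.3125 in plate, F_u = 65 ksi): end bolts L_c = 2.25 − 1.125/2 = 1.6875, R_n = min(1.2×1.6875×0.3125×65, 2.4×1×0.3125×65) = 41.133 kips/bolt; interior L_c = 2.875 − 1.125 = 1.75, R_n = 42.656 kips/bolt. φR_n = 0.75 × (2×41.133 + 4×42.656) = 189.7 kips.
Tension yield (gross): A_g = 9.5×0.3125 = 2.9688 in². φR_n = 0.90 × 50 × 2.9688 = 133.6 kips.
Governing: min(480.7, 189.7, 133.6) = 133.6 kips → gross-section yield.

133.6 kips (gross-section yield governs)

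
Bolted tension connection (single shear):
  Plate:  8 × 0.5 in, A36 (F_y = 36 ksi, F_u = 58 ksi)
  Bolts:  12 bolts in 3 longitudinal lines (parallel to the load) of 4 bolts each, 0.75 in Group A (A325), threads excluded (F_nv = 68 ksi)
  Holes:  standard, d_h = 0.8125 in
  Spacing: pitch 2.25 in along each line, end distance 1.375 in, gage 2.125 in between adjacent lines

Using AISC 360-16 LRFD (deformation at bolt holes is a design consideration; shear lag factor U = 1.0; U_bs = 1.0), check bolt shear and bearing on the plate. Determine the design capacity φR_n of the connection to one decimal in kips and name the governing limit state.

Bolt shear: A_b = π(0.75)²/4 = 0.44179 in². φR_n = 0.75 × 68 × 0.44179 × 12 × 1 = 270.4 kips.
Bearing (0.5 in plate, F_u = 58 ksi): end bolts L_c = 1.375 − 0.8125/2 = 0.96875, R_n = min(1.2×0.96875×0.5×58, 2.4×0.75×0.5×58) = 33.713 kips/bolt; interior L_c = 2.25 − 0.8125 = 1.4375, R_n = 50.025 kips/bolt. φR_n = 0.75 × (3×33.713 + 9×50.025) = 413.5 kips.
Governing: min(270.4, 413.5) = 270.4 kips → bolt shear.

270.4 kips (bolt shear governs)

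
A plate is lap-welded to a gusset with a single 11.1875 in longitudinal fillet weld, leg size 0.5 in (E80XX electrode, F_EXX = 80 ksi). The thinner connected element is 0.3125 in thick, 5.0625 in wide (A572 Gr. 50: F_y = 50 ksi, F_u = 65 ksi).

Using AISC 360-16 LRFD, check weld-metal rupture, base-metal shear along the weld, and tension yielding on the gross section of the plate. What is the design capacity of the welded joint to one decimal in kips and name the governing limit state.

Weld metal: throat = 0.707×0.5 = 0.3535 in, L = 11.1875 in. φR_n = 0.75 × 0.6 × 80 × 0.3535 × 11.1875 = 142.4 kips.
Base metal shear (0.3125 in plate): yield φR_n = 1.0×0.6×50×0.3125×11.1875 = 104.9 kips; rupture φR_n = 0.75×0.6×65×0.3125×11.1875 = 102.3 kips; take 102.3 kips (rupture).
Tension yield (gross): A_g = 5.0625×0.3125 = 1.582 in². φR_n = 0.90 × 50 × 1.582 = 71.2 kips.
Governing: min(142.4, 102.3, 71.2) = 71.2 kips → gross-section yield.

71.2 kips (gross-section yield governs)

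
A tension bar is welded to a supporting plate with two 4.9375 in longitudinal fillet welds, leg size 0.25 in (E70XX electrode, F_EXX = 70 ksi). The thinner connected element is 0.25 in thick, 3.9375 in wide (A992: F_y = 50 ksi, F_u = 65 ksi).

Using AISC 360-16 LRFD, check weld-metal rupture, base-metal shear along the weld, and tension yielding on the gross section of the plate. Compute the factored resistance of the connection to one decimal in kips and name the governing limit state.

44.3 kips (gross-section yield governs)

Weld metal: throat = 0.707×0.25 = 0.17675 in, L = 2×4.9375 = 9.875 in. φR_n = 0.75 × 0.6 × 70 × 0.17675 × 9.875 = 55.0 kips.
Base metal shear (0.25 in plate): yield φR_n = 1.0×0.6×50×0.25×9.875 = 74.1 kips; rupture φR_n = 0.75×0.6×65×0.25×9.875 = 72.2 kips; take 72.2 kips (rupture).
Tension yield (gross): A_g = 3.9375×0.25 = 0.98438 in². φR_n = 0.90 × 50 × 0.98438 = 44.3 kips.
Governing: min(55.0, 72.2, 44.3) = 44.3 kips → gross-section yield.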